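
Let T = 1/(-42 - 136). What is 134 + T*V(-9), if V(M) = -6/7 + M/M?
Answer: 166963/1246 ≈ 134.00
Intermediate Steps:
T = -1/178 (T = 1/(-178) = -1/178 ≈ -0.0056180)
V(M) = ⅐ (V(M) = -6*⅐ + 1 = -6/7 + 1 = ⅐)
134 + T*V(-9) = 134 - 1/178*⅐ = 134 - 1/1246 = 166963/1246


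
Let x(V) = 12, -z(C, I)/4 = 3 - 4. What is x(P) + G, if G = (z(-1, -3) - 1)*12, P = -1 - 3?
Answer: 48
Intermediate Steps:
z(C, I) = 4 (z(C, I) = -4*(3 - 4) = -4*(-1) = 4)
P = -4
G = 36 (G = (4 - 1)*12 = 3*12 = 36)
x(P) + G = 12 + 36 = 48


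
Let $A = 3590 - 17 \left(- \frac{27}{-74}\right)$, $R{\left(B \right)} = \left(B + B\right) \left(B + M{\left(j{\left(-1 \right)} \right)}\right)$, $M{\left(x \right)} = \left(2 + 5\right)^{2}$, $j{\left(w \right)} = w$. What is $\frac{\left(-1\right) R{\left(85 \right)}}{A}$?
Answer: $- \frac{1685720}{265201} \approx -6.3564$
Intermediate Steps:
$M{\left(x \right)} = 49$ ($M{\left(x \right)} = 7^{2} = 49$)
$R{\left(B \right)} = 2 B \left(49 + B\right)$ ($R{\left(B \right)} = \left(B + B\right) \left(B + 49\right) = 2 B \left(49 + B\right)$)
$A = \frac{265201}{74}$ ($A = 3590 - 17 \left(\left(-27\right) \left(- \frac{1}{74}\right)\right) = 3590 - 17 \cdot \frac{27}{74} = 3590 - \frac{459}{74} = \frac{265201}{74} \approx 3583.8$)
$\frac{\left(-1\right) R{\left(85 \right)}}{A} = \frac{\left(-1\right) 2 \cdot 85 \left(49 + 85\right)}{\frac{265201}{74}} = - 2 \cdot 85 \cdot 134 \cdot \frac{74}{265201} = \left(-1\right) 22780 \cdot \frac{74}{265201} = \left(-22780\right) \frac{74}{265201} = - \frac{1685720}{265201}$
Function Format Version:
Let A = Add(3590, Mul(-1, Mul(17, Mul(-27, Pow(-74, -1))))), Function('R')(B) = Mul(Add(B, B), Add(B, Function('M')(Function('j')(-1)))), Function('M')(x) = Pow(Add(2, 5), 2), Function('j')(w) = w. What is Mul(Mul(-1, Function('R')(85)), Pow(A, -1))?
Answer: Rational(-1685720, 265201) ≈ -6.3564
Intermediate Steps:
Function('M')(x) = 49 (Function('M')(x) = Pow(7, 2) = 49)
Function('R')(B) = Mul(2, B, Add(49, B)) (Function('R')(B) = Mul(Add(B, B), Add(B, 49)) = Mul(Mul(2, B), Add(49, B)) = Mul(2, B, Add(49, B)))
A = Rational(265201, 74) (A = Add(3590, Mul(-1, Mul(17, Mul(-27, Rational(-1, 74))))) = Add(3590, Mul(-1, Mul(17, Rational(27, 74)))) = Add(3590, Mul(-1, Rational(459, 74))) = Add(3590, Rational(-459, 74)) = Rational(265201, 74) ≈ 3583.8)
Mul(Mul(-1, Function('R')(85)), Pow(A, -1)) = Mul(Mul(-1, Mul(2, 85, Add(49, 85))), Pow(Rational(265201, 74), -1)) = Mul(Mul(-1, Mul(2, 85, 134)), Rational(74, 265201)) = Mul(Mul(-1, 22780), Rational(74, 265201)) = Mul(-22780, Rational(74, 265201)) = Rational(-1685720, 265201)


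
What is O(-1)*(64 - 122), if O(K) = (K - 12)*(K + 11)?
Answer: 7540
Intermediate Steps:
O(K) = (-12 + K)*(11 + K)
O(-1)*(64 - 122) = (-132 + (-1)**2 - 1*(-1))*(64 - 122) = (-132 + 1 + 1)*(-58) = -130*(-58) = 7540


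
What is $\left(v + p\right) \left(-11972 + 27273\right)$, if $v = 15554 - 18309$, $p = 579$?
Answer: $-33294976$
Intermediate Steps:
$v = -2755$ ($v = 15554 - 18309 = -2755$)
$\left(v + p\right) \left(-11972 + 27273\right) = \left(-2755 + 579\right) \left(-11972 + 27273\right) = \left(-2176\right) 15301 = -33294976$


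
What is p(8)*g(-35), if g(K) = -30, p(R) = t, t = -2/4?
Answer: 15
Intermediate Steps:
t = -1/2 (t = -2*1/4 = -1/2 ≈ -0.50000)
p(R) = -1/2
p(8)*g(-35) = -1/2*(-30) = 15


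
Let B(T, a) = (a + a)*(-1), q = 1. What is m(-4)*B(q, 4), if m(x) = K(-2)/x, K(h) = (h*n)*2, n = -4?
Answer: 32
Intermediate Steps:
K(h) = -8*h (K(h) = (h*(-4))*2 = -4*h*2 = -8*h)
B(T, a) = -2*a (B(T, a) = (2*a)*(-1) = -2*a)
m(x) = 16/x (m(x) = (-8*(-2))/x = 16/x)
m(-4)*B(q, 4) = (16/(-4))*(-2*4) = (16*(-¼))*(-8) = -4*(-8) = 32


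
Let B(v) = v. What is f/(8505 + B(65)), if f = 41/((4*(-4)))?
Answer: -41/137120 ≈ -0.00029901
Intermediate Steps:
f = -41/16 (f = 41/(-16) = 41*(-1/16) = -41/16 ≈ -2.5625)
f/(8505 + B(65)) = -41/16/(8505 + 65) = -41/16/8570 = (1/8570)*(-41/16) = -41/137120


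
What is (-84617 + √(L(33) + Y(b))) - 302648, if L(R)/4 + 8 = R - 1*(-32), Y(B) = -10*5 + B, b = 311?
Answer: -387265 + √489 ≈ -3.8724e+5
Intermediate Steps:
Y(B) = -50 + B
L(R) = 96 + 4*R (L(R) = -32 + 4*(R - 1*(-32)) = -32 + 4*(R + 32) = -32 + 4*(32 + R) = -32 + (128 + 4*R) = 96 + 4*R)
(-84617 + √(L(33) + Y(b))) - 302648 = (-84617 + √((96 + 4*33) + (-50 + 311))) - 302648 = (-84617 + √((96 + 132) + 261)) - 302648 = (-84617 + √(228 + 261)) - 302648 = (-84617 + √489) - 302648 = -387265 + √489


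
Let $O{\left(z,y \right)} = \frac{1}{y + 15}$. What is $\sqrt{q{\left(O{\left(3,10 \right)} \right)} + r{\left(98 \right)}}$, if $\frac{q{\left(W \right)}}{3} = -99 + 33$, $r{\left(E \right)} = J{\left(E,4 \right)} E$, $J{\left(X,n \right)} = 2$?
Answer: $i \sqrt{2} \approx 1.4142 i$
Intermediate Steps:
$O{\left(z,y \right)} = \frac{1}{15 + y}$
$r{\left(E \right)} = 2 E$
$q{\left(W \right)} = -198$ ($q{\left(W \right)} = 3 \left(-99 + 33\right) = 3 \left(-66\right) = -198$)
$\sqrt{q{\left(O{\left(3,10 \right)} \right)} + r{\left(98 \right)}} = \sqrt{-198 + 2 \cdot 98} = \sqrt{-198 + 196} = \sqrt{-2} = i \sqrt{2}$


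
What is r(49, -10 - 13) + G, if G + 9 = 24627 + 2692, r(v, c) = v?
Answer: 27359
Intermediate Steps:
G = 27310 (G = -9 + (24627 + 2692) = -9 + 27319 = 27310)
r(49, -10 - 13) + G = 49 + 27310 = 27359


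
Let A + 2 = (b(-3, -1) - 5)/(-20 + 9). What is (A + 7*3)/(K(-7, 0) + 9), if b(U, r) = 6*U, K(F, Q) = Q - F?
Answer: 29/22 ≈ 1.3182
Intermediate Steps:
A = 1/11 (A = -2 + (6*(-3) - 5)/(-20 + 9) = -2 + (-18 - 5)/(-11) = -2 - 23*(-1/11) = -2 + 23/11 = 1/11 ≈ 0.090909)
(A + 7*3)/(K(-7, 0) + 9) = (1/11 + 7*3)/((0 - 1*(-7)) + 9) = (1/11 + 21)/((0 + 7) + 9) = (232/11)/(7 + 9) = (232/11)/16 = (1/16)*(232/11) = 29/22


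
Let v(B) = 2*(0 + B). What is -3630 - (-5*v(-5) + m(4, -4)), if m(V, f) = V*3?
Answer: -3692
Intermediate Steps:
v(B) = 2*B
m(V, f) = 3*V
-3630 - (-5*v(-5) + m(4, -4)) = -3630 - (-10*(-5) + 3*4) = -3630 - (-5*(-10) + 12) = -3630 - (50 + 12) = -3630 - 1*62 = -3630 - 62 = -3692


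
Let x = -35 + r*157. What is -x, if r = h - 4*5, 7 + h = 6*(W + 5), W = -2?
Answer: 1448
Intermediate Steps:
h = 11 (h = -7 + 6*(-2 + 5) = -7 + 6*3 = -7 + 18 = 11)
r = -9 (r = 11 - 4*5 = 11 - 20 = -9)
x = -1448 (x = -35 - 9*157 = -35 - 1413 = -1448)
-x = -1*(-1448) = 1448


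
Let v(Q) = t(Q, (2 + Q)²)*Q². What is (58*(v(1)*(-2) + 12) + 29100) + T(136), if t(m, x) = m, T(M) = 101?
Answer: 29781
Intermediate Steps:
v(Q) = Q³ (v(Q) = Q*Q² = Q³)
(58*(v(1)*(-2) + 12) + 29100) + T(136) = (58*(1³*(-2) + 12) + 29100) + 101 = (58*(1*(-2) + 12) + 29100) + 101 = (58*(-2 + 12) + 29100) + 101 = (58*10 + 29100) + 101 = (580 + 29100) + 101 = 29680 + 101 = 29781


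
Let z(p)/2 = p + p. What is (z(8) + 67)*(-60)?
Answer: -5940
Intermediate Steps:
z(p) = 4*p (z(p) = 2*(p + p) = 2*(2*p) = 4*p)
(z(8) + 67)*(-60) = (4*8 + 67)*(-60) = (32 + 67)*(-60) = 99*(-60) = -5940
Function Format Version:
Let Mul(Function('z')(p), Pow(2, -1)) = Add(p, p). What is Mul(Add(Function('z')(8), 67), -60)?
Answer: -5940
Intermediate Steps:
Function('z')(p) = Mul(4, p) (Function('z')(p) = Mul(2, Add(p, p)) = Mul(2, Mul(2, p)) = Mul(4, p))
Mul(Add(Function('z')(8), 67), -60) = Mul(Add(Mul(4, 8), 67), -60) = Mul(Add(32, 67), -60) = Mul(99, -60) = -5940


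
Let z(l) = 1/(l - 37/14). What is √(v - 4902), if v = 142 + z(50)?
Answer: I*√2092339158/663 ≈ 68.993*I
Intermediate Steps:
z(l) = 1/(-37/14 + l) (z(l) = 1/(l - 37*1/14) = 1/(l - 37/14) = 1/(-37/14 + l))
v = 94160/663 (v = 142 + 14/(-37 + 14*50) = 142 + 14/(-37 + 700) = 142 + 14/663 = 94160/663 ≈ 142.02)
√(v - 4902) = √(94160/663 - 4902) = √(-3155866/663) = I*√2092339158/663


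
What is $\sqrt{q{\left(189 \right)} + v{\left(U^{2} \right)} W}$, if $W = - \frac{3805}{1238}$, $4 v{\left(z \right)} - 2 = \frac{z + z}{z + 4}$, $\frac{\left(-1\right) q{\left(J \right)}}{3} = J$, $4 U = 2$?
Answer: $\frac{3 i \sqrt{27984929338}}{21046} \approx 23.846 i$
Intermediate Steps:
$U = \frac{1}{2}$ ($U = \frac{1}{4} \cdot 2 = \frac{1}{2} \approx 0.5$)
$q{\left(J \right)} = - 3 J$
$v{\left(z \right)} = \frac{1}{2} + \frac{z}{2 \left(4 + z\right)}$ ($v{\left(z \right)} = \frac{1}{2} + \frac{\left(z + z\right) \frac{1}{z + 4}}{4} = \frac{1}{2} + \frac{2 z \frac{1}{4 + z}}{4} = \frac{1}{2} + \frac{z}{2 \left(4 + z\right)}$)
$W = - \frac{3805}{1238}$ ($W = \left(-3805\right) \frac{1}{1238} = - \frac{3805}{1238} \approx -3.0735$)
$\sqrt{q{\left(189 \right)} + v{\left(U^{2} \right)} W} = \sqrt{\left(-3\right) 189 + \frac{2 + \left(\frac{1}{2}\right)^{2}}{4 + \left(\frac{1}{2}\right)^{2}} \left(- \frac{3805}{1238}\right)} = \sqrt{-567 + \frac{2 + \frac{1}{4}}{4 + \frac{1}{4}} \left(- \frac{3805}{1238}\right)} = \sqrt{-567 + \frac{1}{\frac{17}{4}} \cdot \frac{9}{4} \left(- \frac{3805}{1238}\right)} = \sqrt{-567 + \frac{4}{17} \cdot \frac{9}{4} \left(- \frac{3805}{1238}\right)} = \sqrt{-567 + \frac{9}{17} \left(- \frac{3805}{1238}\right)} = \sqrt{-567 - \frac{34245}{21046}} = \sqrt{- \frac{11967327}{21046}} = \frac{3 i \sqrt{27984929338}}{21046}$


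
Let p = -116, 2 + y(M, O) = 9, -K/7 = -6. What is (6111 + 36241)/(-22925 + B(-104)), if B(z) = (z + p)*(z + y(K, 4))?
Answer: -42352/1585 ≈ -26.720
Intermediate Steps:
K = 42 (K = -7*(-6) = 42)
y(M, O) = 7 (y(M, O) = -2 + 9 = 7)
B(z) = (-116 + z)*(7 + z) (B(z) = (z - 116)*(z + 7) = (-116 + z)*(7 + z))
(6111 + 36241)/(-22925 + B(-104)) = (6111 + 36241)/(-22925 + (-812 + (-104)² - 109*(-104))) = 42352/(-22925 + (-812 + 10816 + 11336)) = 42352/(-22925 + 21340) = 42352/(-1585) = 42352*(-1/1585) = -42352/1585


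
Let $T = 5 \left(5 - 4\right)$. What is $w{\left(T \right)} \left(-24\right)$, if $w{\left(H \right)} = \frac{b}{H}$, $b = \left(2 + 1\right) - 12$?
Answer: $\frac{216}{5} \approx 43.2$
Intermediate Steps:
$T = 5$ ($T = 5 \cdot 1 = 5$)
$b = -9$ ($b = 3 - 12 = -9$)
$w{\left(H \right)} = - \frac{9}{H}$
$w{\left(T \right)} \left(-24\right) = - \frac{9}{5} \left(-24\right) = \left(-9\right) \frac{1}{5} \left(-24\right) = \left(- \frac{9}{5}\right) \left(-24\right) = \frac{216}{5}$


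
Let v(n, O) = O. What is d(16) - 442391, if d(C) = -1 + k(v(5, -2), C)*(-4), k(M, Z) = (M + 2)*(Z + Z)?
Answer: -442392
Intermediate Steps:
k(M, Z) = 2*Z*(2 + M) (k(M, Z) = (2 + M)*(2*Z) = 2*Z*(2 + M))
d(C) = -1 (d(C) = -1 + (2*C*(2 - 2))*(-4) = -1 + (2*C*0)*(-4) = -1 + 0*(-4) = -1 + 0 = -1)
d(16) - 442391 = -1 - 442391 = -442392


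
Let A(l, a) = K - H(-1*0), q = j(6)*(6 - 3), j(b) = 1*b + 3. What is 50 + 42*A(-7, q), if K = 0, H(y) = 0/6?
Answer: 50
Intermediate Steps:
H(y) = 0 (H(y) = 0*(⅙) = 0)
j(b) = 3 + b (j(b) = b + 3 = 3 + b)
q = 27 (q = (3 + 6)*(6 - 3) = 9*3 = 27)
A(l, a) = 0 (A(l, a) = 0 - 1*0 = 0 + 0 = 0)
50 + 42*A(-7, q) = 50 + 42*0 = 50 + 0 = 50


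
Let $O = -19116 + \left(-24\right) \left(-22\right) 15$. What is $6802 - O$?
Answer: $17998$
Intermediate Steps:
$O = -11196$ ($O = -19116 + 528 \cdot 15 = -19116 + 7920 = -11196$)
$6802 - O = 6802 - -11196 = 6802 + 11196 = 17998$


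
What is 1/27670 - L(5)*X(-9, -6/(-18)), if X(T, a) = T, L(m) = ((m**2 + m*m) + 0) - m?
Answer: 11206351/27670 ≈ 405.00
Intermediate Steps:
L(m) = -m + 2*m**2 (L(m) = ((m**2 + m**2) + 0) - m = (2*m**2 + 0) - m = 2*m**2 - m = -m + 2*m**2)
1/27670 - L(5)*X(-9, -6/(-18)) = 1/27670 - 5*(-1 + 2*5)*(-9) = 1/27670 - 5*(-1 + 10)*(-9) = 1/27670 - 5*9*(-9) = 1/27670 - 45*(-9) = 1/27670 - 1*(-405) = 1/27670 + 405 = 11206351/27670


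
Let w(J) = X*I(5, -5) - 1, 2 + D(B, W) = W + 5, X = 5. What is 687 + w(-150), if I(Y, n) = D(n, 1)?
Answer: 706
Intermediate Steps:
D(B, W) = 3 + W (D(B, W) = -2 + (W + 5) = -2 + (5 + W) = 3 + W)
I(Y, n) = 4 (I(Y, n) = 3 + 1 = 4)
w(J) = 19 (w(J) = 5*4 - 1 = 20 - 1 = 19)
687 + w(-150) = 687 + 19 = 706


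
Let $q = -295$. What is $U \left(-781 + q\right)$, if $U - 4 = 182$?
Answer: $-200136$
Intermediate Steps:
$U = 186$ ($U = 4 + 182 = 186$)
$U \left(-781 + q\right) = 186 \left(-781 - 295\right) = 186 \left(-1076\right) = -200136$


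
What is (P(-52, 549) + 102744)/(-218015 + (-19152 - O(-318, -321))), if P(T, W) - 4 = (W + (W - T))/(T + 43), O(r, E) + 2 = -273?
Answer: -461791/1066014 ≈ -0.43319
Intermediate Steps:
O(r, E) = -275 (O(r, E) = -2 - 273 = -275)
P(T, W) = 4 + (-T + 2*W)/(43 + T) (P(T, W) = 4 + (W + (W - T))/(T + 43) = 4 + (-T + 2*W)/(43 + T))
(P(-52, 549) + 102744)/(-218015 + (-19152 - O(-318, -321))) = ((172 + 2*549 + 3*(-52))/(43 - 52) + 102744)/(-218015 + (-19152 - 1*(-275))) = ((172 + 1098 - 156)/(-9) + 102744)/(-218015 + (-19152 + 275)) = (-⅑*1114 + 102744)/(-218015 - 18877) = (-1114/9 + 102744)/(-236892) = (923582/9)*(-1/236892) = -461791/1066014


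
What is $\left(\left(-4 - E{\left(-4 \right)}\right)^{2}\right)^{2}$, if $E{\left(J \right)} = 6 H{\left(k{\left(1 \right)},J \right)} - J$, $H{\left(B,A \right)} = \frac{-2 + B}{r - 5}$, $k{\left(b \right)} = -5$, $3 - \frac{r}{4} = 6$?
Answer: $\frac{1003875856}{83521} \approx 12019.0$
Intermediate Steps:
$r = -12$ ($r = 12 - 24 = -12$)
$H{\left(B,A \right)} = \frac{2}{17} - \frac{B}{17}$ ($H{\left(B,A \right)} = \frac{-2 + B}{-12 - 5} = \frac{-2 + B}{-17} = \left(-2 + B\right) \left(- \frac{1}{17}\right) = \frac{2}{17} - \frac{B}{17}$)
$E{\left(J \right)} = \frac{42}{17} - J$ ($E{\left(J \right)} = 6 \left(\frac{2}{17} - - \frac{5}{17}\right) - J = 6 \left(\frac{2}{17} + \frac{5}{17}\right) - J = 6 \cdot \frac{7}{17} - J = \frac{42}{17} - J$)
$\left(\left(-4 - E{\left(-4 \right)}\right)^{2}\right)^{2} = \left(\left(-4 - \left(\frac{42}{17} - -4\right)\right)^{2}\right)^{2} = \left(\left(-4 - \left(\frac{42}{17} + 4\right)\right)^{2}\right)^{2} = \left(\left(-4 - \frac{110}{17}\right)^{2}\right)^{2} = \left(\left(- \frac{178}{17}\right)^{2}\right)^{2} = \left(\frac{31684}{289}\right)^{2} = \frac{1003875856}{83521}$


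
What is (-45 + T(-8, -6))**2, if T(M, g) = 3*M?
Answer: 4761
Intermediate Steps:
(-45 + T(-8, -6))**2 = (-45 + 3*(-8))**2 = (-45 - 24)**2 = (-69)**2 = 4761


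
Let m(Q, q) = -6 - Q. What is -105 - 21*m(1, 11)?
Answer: 42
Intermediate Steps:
-105 - 21*m(1, 11) = -105 - 21*(-6 - 1*1) = -105 - 21*(-6 - 1) = -105 - 21*(-7) = -105 + 147 = 42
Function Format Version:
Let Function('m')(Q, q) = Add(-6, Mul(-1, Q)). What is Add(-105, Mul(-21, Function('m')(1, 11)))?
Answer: 42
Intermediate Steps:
Add(-105, Mul(-21, Function('m')(1, 11))) = Add(-105, Mul(-21, Add(-6, Mul(-1, 1)))) = Add(-105, Mul(-21, Add(-6, -1))) = Add(-105, Mul(-21, -7)) = Add(-105, 147) = 42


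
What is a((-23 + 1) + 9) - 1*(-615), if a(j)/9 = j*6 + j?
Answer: -204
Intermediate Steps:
a(j) = 63*j (a(j) = 9*(j*6 + j) = 9*(6*j + j) = 9*(7*j) = 63*j)
a((-23 + 1) + 9) - 1*(-615) = 63*((-23 + 1) + 9) - 1*(-615) = 63*(-22 + 9) + 615 = 63*(-13) + 615 = -819 + 615 = -204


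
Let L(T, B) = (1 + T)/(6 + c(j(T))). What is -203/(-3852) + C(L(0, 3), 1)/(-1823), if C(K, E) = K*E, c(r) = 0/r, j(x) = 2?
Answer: 369427/7022196 ≈ 0.052608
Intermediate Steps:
c(r) = 0
L(T, B) = ⅙ + T/6 (L(T, B) = (1 + T)/(6 + 0) = (1 + T)/6 = (1 + T)*(⅙) = ⅙ + T/6)
C(K, E) = E*K
-203/(-3852) + C(L(0, 3), 1)/(-1823) = -203/(-3852) + (1*(⅙ + (⅙)*0))/(-1823) = -203*(-1/3852) + (1*(⅙ + 0))*(-1/1823) = 203/3852 + (1*(⅙))*(-1/1823) = 203/3852 + (⅙)*(-1/1823) = 203/3852 - 1/10938 = 369427/7022196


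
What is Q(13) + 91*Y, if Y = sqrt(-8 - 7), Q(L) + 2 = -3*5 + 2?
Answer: -15 + 91*I*sqrt(15) ≈ -15.0 + 352.44*I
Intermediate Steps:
Q(L) = -15 (Q(L) = -2 + (-3*5 + 2) = -2 + (-15 + 2) = -2 - 13 = -15)
Y = I*sqrt(15) (Y = sqrt(-15) = I*sqrt(15) ≈ 3.873*I)
Q(13) + 91*Y = -15 + 91*(I*sqrt(15)) = -15 + 91*I*sqrt(15)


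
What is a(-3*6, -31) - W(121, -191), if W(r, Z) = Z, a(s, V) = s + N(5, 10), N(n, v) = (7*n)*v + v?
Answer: 533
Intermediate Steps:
N(n, v) = v + 7*n*v (N(n, v) = 7*n*v + v = v + 7*n*v)
a(s, V) = 360 + s (a(s, V) = s + 10*(1 + 7*5) = s + 10*(1 + 35) = s + 10*36 = s + 360 = 360 + s)
a(-3*6, -31) - W(121, -191) = (360 - 3*6) - 1*(-191) = (360 - 18) + 191 = 342 + 191 = 533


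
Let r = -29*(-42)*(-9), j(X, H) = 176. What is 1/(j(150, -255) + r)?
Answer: -1/10786 ≈ -9.2713e-5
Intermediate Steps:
r = -10962 (r = 1218*(-9) = -10962)
1/(j(150, -255) + r) = 1/(176 - 10962) = 1/(-10786) = -1/10786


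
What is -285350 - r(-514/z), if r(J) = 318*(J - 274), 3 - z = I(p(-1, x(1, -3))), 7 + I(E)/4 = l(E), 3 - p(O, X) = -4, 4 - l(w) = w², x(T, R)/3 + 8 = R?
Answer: -41660546/211 ≈ -1.9744e+5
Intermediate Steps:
x(T, R) = -24 + 3*R
l(w) = 4 - w²
p(O, X) = 7 (p(O, X) = 3 - 1*(-4) = 3 + 4 = 7)
I(E) = -12 - 4*E² (I(E) = -28 + 4*(4 - E²) = -28 + (16 - 4*E²) = -12 - 4*E²)
z = 211 (z = 3 - (-12 - 4*7²) = 3 - (-12 - 4*49) = 3 - (-12 - 196) = 3 - 1*(-208) = 3 + 208 = 211)
r(J) = -87132 + 318*J (r(J) = 318*(-274 + J) = -87132 + 318*J)
-285350 - r(-514/z) = -285350 - (-87132 + 318*(-514/211)) = -285350 - (-87132 - 163452/211) = -285350 - 1*(-18548304/211) = -285350 + 18548304/211 = -41660546/211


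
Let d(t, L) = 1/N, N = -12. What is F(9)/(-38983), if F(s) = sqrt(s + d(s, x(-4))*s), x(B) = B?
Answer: -sqrt(33)/77966 ≈ -7.3680e-5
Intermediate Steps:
d(t, L) = -1/12 (d(t, L) = 1/(-12) = -1/12)
F(s) = sqrt(33)*sqrt(s)/6 (F(s) = sqrt(s - s/12) = sqrt(11*s/12) = sqrt(33)*sqrt(s)/6)
F(9)/(-38983) = (sqrt(33)*sqrt(9)/6)/(-38983) = ((1/6)*sqrt(33)*3)*(-1/38983) = (sqrt(33)/2)*(-1/38983) = -sqrt(33)/77966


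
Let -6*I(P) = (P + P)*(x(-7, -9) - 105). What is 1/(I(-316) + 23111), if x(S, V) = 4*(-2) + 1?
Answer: 3/33941 ≈ 8.8389e-5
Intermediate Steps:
x(S, V) = -7 (x(S, V) = -8 + 1 = -7)
I(P) = 112*P/3 (I(P) = -(P + P)*(-7 - 105)/6 = -2*P*(-112)/6 = -(-112)*P/3 = 112*P/3)
1/(I(-316) + 23111) = 1/((112/3)*(-316) + 23111) = 1/(-35392/3 + 23111) = 1/(33941/3) = 3/33941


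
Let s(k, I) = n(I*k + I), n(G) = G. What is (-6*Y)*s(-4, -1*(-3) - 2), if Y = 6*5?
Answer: 540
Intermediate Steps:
Y = 30
s(k, I) = I + I*k (s(k, I) = I*k + I = I + I*k)
(-6*Y)*s(-4, -1*(-3) - 2) = (-6*30)*((-1*(-3) - 2)*(1 - 4)) = -180*(3 - 2)*(-3) = -180*(-3) = 540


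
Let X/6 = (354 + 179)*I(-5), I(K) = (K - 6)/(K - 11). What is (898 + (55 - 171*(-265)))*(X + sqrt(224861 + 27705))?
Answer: 203451963/2 + 46268*sqrt(252566) ≈ 1.2498e+8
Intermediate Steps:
I(K) = (-6 + K)/(-11 + K)
X = 17589/8 (X = 6*((354 + 179)*((-6 - 5)/(-11 - 5))) = 6*(533*(-11/(-16))) = 6*(533*(-1/16*(-11))) = 6*(533*(11/16)) = 6*(5863/16) = 17589/8 ≈ 2198.6)
(898 + (55 - 171*(-265)))*(X + sqrt(224861 + 27705)) = (898 + (55 - 171*(-265)))*(17589/8 + sqrt(224861 + 27705)) = (898 + (55 + 45315))*(17589/8 + sqrt(252566)) = (898 + 45370)*(17589/8 + sqrt(252566)) = 46268*(17589/8 + sqrt(252566)) = 203451963/2 + 46268*sqrt(252566)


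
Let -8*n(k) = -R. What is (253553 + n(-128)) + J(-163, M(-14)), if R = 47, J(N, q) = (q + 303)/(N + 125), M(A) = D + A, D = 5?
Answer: 38539773/152 ≈ 2.5355e+5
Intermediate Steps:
M(A) = 5 + A
J(N, q) = (303 + q)/(125 + N)
n(k) = 47/8 (n(k) = -(-1)*47/8 = -⅛*(-47) = 47/8)
(253553 + n(-128)) + J(-163, M(-14)) = (253553 + 47/8) + (303 + (5 - 14))/(125 - 163) = 2028471/8 + (303 - 9)/(-38) = 2028471/8 - 1/38*294 = 2028471/8 - 147/19 = 38539773/152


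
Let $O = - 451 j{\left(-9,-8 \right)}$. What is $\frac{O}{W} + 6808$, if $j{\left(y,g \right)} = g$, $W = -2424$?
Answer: $\frac{2062373}{303} \approx 6806.5$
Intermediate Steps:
$O = 3608$ ($O = \left(-451\right) \left(-8\right) = 3608$)
$\frac{O}{W} + 6808 = \frac{3608}{-2424} + 6808 = 3608 \left(- \frac{1}{2424}\right) + 6808 = - \frac{451}{303} + 6808 = \frac{2062373}{303}$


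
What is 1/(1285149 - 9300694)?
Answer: -1/8015545 ≈ -1.2476e-7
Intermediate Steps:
1/(1285149 - 9300694) = 1/(-8015545) = -1/8015545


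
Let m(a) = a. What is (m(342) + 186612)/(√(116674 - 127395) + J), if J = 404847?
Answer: 37843883019/81950552065 - 93477*I*√10721/81950552065 ≈ 0.46179 - 0.00011811*I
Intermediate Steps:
(m(342) + 186612)/(√(116674 - 127395) + J) = (342 + 186612)/(√(116674 - 127395) + 404847) = 186954/(√(-10721) + 404847) = 186954/(I*√10721 + 404847) = 186954/(404847 + I*√10721)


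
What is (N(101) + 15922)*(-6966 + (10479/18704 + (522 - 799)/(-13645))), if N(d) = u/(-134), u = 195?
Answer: -541776284760215843/4885564960 ≈ -1.1089e+8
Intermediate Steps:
N(d) = -195/134 (N(d) = 195/(-134) = 195*(-1/134) = -195/134)
(N(101) + 15922)*(-6966 + (10479/18704 + (522 - 799)/(-13645))) = (-195/134 + 15922)*(-6966 + (10479/18704 + (522 - 799)/(-13645))) = 2133353*(-6966 + (10479*(1/18704) - 277*(-1/13645)))/134 = 2133353*(-6966 + (1497/2672 + 277/13645))/134 = 2133353*(-6966 + 21166709/36459440)/134 = (2133353/134)*(-253955292331/36459440) = -541776284760215843/4885564960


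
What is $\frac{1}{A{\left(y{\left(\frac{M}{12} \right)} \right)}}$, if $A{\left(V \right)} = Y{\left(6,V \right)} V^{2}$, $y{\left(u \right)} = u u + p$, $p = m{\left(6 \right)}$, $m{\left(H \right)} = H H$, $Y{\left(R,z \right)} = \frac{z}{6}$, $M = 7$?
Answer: $\frac{17915904}{143301984337} \approx 0.00012502$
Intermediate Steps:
$Y{\left(R,z \right)} = \frac{z}{6}$ ($Y{\left(R,z \right)} = z \frac{1}{6} = \frac{z}{6}$)
$m{\left(H \right)} = H^{2}$
$p = 36$ ($p = 6^{2} = 36$)
$y{\left(u \right)} = 36 + u^{2}$ ($y{\left(u \right)} = u u + 36 = u^{2} + 36 = 36 + u^{2}$)
$A{\left(V \right)} = \frac{V^{3}}{6}$ ($A{\left(V \right)} = \frac{V}{6} V^{2} = \frac{V^{3}}{6}$)
$\frac{1}{A{\left(y{\left(\frac{M}{12} \right)} \right)}} = \frac{1}{\frac{1}{6} \left(36 + \left(\frac{7}{12}\right)^{2}\right)^{3}} = \frac{1}{\frac{1}{6} \left(36 + \frac{49}{144}\right)^{3}} = \frac{1}{\frac{1}{6} \left(\frac{5233}{144}\right)^{3}} = \frac{1}{\frac{1}{6} \cdot \frac{143301984337}{2985984}} = \frac{1}{\frac{143301984337}{17915904}} = \frac{17915904}{143301984337}$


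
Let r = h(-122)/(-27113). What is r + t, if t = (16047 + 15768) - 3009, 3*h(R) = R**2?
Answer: 2343036350/81339 ≈ 28806.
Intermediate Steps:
h(R) = R**2/3
r = -14884/81339 (r = ((1/3)*(-122)**2)/(-27113) = ((1/3)*14884)*(-1/27113) = (14884/3)*(-1/27113) = -14884/81339 ≈ -0.18299)
t = 28806 (t = 31815 - 3009 = 28806)
r + t = -14884/81339 + 28806 = 2343036350/81339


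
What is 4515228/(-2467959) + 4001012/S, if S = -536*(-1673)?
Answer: 485450183377/184423994846 ≈ 2.6323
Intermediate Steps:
S = 896728
4515228/(-2467959) + 4001012/S = 4515228/(-2467959) + 4001012/896728 = 4515228*(-1/2467959) + 4001012*(1/896728) = -1505076/822653 + 1000253/224182 = 485450183377/184423994846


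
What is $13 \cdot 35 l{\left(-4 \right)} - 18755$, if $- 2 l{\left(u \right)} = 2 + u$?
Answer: $-18300$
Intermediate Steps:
$l{\left(u \right)} = -1 - \frac{u}{2}$ ($l{\left(u \right)} = - \frac{2 + u}{2} = -1 - \frac{u}{2}$)
$13 \cdot 35 l{\left(-4 \right)} - 18755 = 13 \cdot 35 \left(-1 - -2\right) - 18755 = 455 \left(-1 + 2\right) - 18755 = 455 \cdot 1 - 18755 = 455 - 18755 = -18300$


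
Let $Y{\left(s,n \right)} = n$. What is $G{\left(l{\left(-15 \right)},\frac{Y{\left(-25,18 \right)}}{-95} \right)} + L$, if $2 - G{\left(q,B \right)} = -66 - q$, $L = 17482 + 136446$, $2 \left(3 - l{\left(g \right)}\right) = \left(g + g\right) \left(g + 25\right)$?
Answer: $154149$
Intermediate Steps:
$l{\left(g \right)} = 3 - g \left(25 + g\right)$ ($l{\left(g \right)} = 3 - \frac{\left(g + g\right) \left(g + 25\right)}{2} = 3 - \frac{2 g \left(25 + g\right)}{2} = 3 - g \left(25 + g\right)$)
$L = 153928$
$G{\left(q,B \right)} = 68 + q$ ($G{\left(q,B \right)} = 2 - \left(-66 - q\right) = 2 + \left(66 + q\right) = 68 + q$)
$G{\left(l{\left(-15 \right)},\frac{Y{\left(-25,18 \right)}}{-95} \right)} + L = \left(68 - -153\right) + 153928 = \left(68 + \left(3 - 225 + 375\right)\right) + 153928 = \left(68 + 153\right) + 153928 = 221 + 153928 = 154149$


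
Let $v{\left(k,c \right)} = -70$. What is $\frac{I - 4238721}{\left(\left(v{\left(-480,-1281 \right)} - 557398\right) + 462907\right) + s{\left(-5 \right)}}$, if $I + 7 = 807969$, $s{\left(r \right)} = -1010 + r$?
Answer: $\frac{3430759}{95576} \approx 35.896$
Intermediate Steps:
$I = 807962$ ($I = -7 + 807969 = 807962$)
$\frac{I - 4238721}{\left(\left(v{\left(-480,-1281 \right)} - 557398\right) + 462907\right) + s{\left(-5 \right)}} = \frac{807962 - 4238721}{\left(\left(-70 - 557398\right) + 462907\right) - 1015} = - \frac{3430759}{\left(-557468 + 462907\right) - 1015} = - \frac{3430759}{-94561 - 1015} = - \frac{3430759}{-95576} = \left(-3430759\right) \left(- \frac{1}{95576}\right) = \frac{3430759}{95576}$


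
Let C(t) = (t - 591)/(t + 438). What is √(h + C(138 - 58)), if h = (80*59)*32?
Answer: √827089638/74 ≈ 388.64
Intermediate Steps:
C(t) = (-591 + t)/(438 + t)
h = 151040 (h = 4720*32 = 151040)
√(h + C(138 - 58)) = √(151040 + (-591 + (138 - 58))/(438 + (138 - 58))) = √(151040 + (-591 + 80)/(438 + 80)) = √(151040 - 511/518) = √(151040 + (1/518)*(-511)) = √(151040 - 73/74) = √(11176887/74) = √827089638/74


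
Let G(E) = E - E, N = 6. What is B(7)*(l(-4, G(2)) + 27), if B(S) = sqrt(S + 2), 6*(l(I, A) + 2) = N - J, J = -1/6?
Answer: 937/12 ≈ 78.083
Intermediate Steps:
J = -1/6 (J = -1*1/6 = -1/6 ≈ -0.16667)
G(E) = 0
l(I, A) = -35/36 (l(I, A) = -2 + (6 - 1*(-1/6))/6 = -2 + (6 + 1/6)/6 = -2 + (1/6)*(37/6) = -2 + 37/36 = -35/36)
B(S) = sqrt(2 + S)
B(7)*(l(-4, G(2)) + 27) = sqrt(2 + 7)*(-35/36 + 27) = sqrt(9)*(937/36) = 3*(937/36) = 937/12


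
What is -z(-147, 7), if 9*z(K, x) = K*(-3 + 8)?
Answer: 245/3 ≈ 81.667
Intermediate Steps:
z(K, x) = 5*K/9 (z(K, x) = (K*(-3 + 8))/9 = (K*5)/9 = (5*K)/9 = 5*K/9)
-z(-147, 7) = -5*(-147)/9 = -1*(-245/3) = 245/3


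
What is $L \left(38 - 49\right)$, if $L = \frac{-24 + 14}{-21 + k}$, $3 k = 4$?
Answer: $- \frac{330}{59} \approx -5.5932$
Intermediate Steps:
$k = \frac{4}{3}$ ($k = \frac{1}{3} \cdot 4 = \frac{4}{3} \approx 1.3333$)
$L = \frac{30}{59}$ ($L = \frac{-24 + 14}{-21 + \frac{4}{3}} = - \frac{10}{- \frac{59}{3}} = \left(-10\right) \left(- \frac{3}{59}\right) = \frac{30}{59} \approx 0.50847$)
$L \left(38 - 49\right) = \frac{30 \left(38 - 49\right)}{59} = \frac{30}{59} \left(-11\right) = - \frac{330}{59}$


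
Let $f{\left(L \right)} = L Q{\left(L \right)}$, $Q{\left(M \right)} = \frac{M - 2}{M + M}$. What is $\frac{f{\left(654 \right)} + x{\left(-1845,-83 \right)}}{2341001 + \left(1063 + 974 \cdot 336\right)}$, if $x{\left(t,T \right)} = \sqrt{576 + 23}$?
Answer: $\frac{163}{1334664} + \frac{\sqrt{599}}{2669328} \approx 0.0001313$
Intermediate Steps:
$Q{\left(M \right)} = \frac{-2 + M}{2 M}$
$f{\left(L \right)} = -1 + \frac{L}{2}$ ($f{\left(L \right)} = L \frac{-2 + L}{2 L} = -1 + \frac{L}{2}$)
$x{\left(t,T \right)} = \sqrt{599}$
$\frac{f{\left(654 \right)} + x{\left(-1845,-83 \right)}}{2341001 + \left(1063 + 974 \cdot 336\right)} = \frac{\left(-1 + \frac{1}{2} \cdot 654\right) + \sqrt{599}}{2341001 + \left(1063 + 974 \cdot 336\right)} = \frac{\left(-1 + 327\right) + \sqrt{599}}{2341001 + \left(1063 + 327264\right)} = \frac{326 + \sqrt{599}}{2341001 + 328327} = \frac{326 + \sqrt{599}}{2669328} = \left(326 + \sqrt{599}\right) \frac{1}{2669328} = \frac{163}{1334664} + \frac{\sqrt{599}}{2669328}$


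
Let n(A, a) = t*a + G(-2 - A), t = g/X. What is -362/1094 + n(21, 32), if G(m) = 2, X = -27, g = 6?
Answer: -26791/4923 ≈ -5.4420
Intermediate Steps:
t = -2/9 (t = 6/(-27) = 6*(-1/27) = -2/9 ≈ -0.22222)
n(A, a) = 2 - 2*a/9 (n(A, a) = -2*a/9 + 2 = 2 - 2*a/9)
-362/1094 + n(21, 32) = -362/1094 + (2 - 2/9*32) = (1/1094)*(-362) + (2 - 64/9) = -181/547 - 46/9 = -26791/4923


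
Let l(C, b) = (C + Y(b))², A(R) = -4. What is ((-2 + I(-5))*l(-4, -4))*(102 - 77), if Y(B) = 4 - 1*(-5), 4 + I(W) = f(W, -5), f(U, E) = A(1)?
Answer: -6250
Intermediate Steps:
f(U, E) = -4
I(W) = -8 (I(W) = -4 - 4 = -8)
Y(B) = 9 (Y(B) = 4 + 5 = 9)
l(C, b) = (9 + C)² (l(C, b) = (C + 9)² = (9 + C)²)
((-2 + I(-5))*l(-4, -4))*(102 - 77) = ((-2 - 8)*(9 - 4)²)*(102 - 77) = -10*5²*25 = -10*25*25 = -250*25 = -6250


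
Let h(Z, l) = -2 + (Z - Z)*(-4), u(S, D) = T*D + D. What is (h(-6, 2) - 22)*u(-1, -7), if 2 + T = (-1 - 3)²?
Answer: 2520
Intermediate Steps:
T = 14 (T = -2 + (-1 - 3)² = -2 + (-4)² = -2 + 16 = 14)
u(S, D) = 15*D (u(S, D) = 14*D + D = 15*D)
h(Z, l) = -2 (h(Z, l) = -2 + 0*(-4) = -2 + 0 = -2)
(h(-6, 2) - 22)*u(-1, -7) = (-2 - 22)*(15*(-7)) = -24*(-105) = 2520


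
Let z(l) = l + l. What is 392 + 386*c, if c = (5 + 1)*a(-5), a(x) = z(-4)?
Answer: -18136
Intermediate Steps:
z(l) = 2*l
a(x) = -8 (a(x) = 2*(-4) = -8)
c = -48 (c = (5 + 1)*(-8) = 6*(-8) = -48)
392 + 386*c = 392 + 386*(-48) = 392 - 18528 = -18136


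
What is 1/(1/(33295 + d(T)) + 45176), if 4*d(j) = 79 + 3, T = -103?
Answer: 66631/3010122058 ≈ 2.2136e-5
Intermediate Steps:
d(j) = 41/2 (d(j) = (79 + 3)/4 = (¼)*82 = 41/2)
1/(1/(33295 + d(T)) + 45176) = 1/(1/(33295 + 41/2) + 45176) = 1/(1/(66631/2) + 45176) = 1/(2/66631 + 45176) = 1/(3010122058/66631) = 66631/3010122058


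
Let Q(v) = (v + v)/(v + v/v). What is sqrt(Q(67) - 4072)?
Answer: I*sqrt(4704954)/34 ≈ 63.797*I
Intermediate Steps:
Q(v) = 2*v/(1 + v) (Q(v) = (2*v)/(v + 1) = (2*v)/(1 + v) = 2*v/(1 + v))
sqrt(Q(67) - 4072) = sqrt(2*67/(1 + 67) - 4072) = sqrt(2*67/68 - 4072) = sqrt(2*67*(1/68) - 4072) = sqrt(67/34 - 4072) = sqrt(-138381/34) = I*sqrt(4704954)/34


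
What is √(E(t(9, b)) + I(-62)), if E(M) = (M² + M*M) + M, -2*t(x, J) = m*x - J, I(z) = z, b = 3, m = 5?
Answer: √799 ≈ 28.267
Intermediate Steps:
t(x, J) = J/2 - 5*x/2 (t(x, J) = -(5*x - J)/2 = -(-J + 5*x)/2 = J/2 - 5*x/2)
E(M) = M + 2*M² (E(M) = (M² + M²) + M = 2*M² + M = M + 2*M²)
√(E(t(9, b)) + I(-62)) = √(((½)*3 - 5/2*9)*(1 + 2*((½)*3 - 5/2*9)) - 62) = √((3/2 - 45/2)*(1 + 2*(3/2 - 45/2)) - 62) = √(-21*(1 + 2*(-21)) - 62) = √(-21*(1 - 42) - 62) = √(-21*(-41) - 62) = √(861 - 62) = √799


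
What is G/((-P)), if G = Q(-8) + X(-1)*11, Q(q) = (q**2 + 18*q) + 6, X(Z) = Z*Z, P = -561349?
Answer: -63/561349 ≈ -0.00011223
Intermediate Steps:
X(Z) = Z**2
Q(q) = 6 + q**2 + 18*q
G = -63 (G = (6 + (-8)**2 + 18*(-8)) + (-1)**2*11 = (6 + 64 - 144) + 1*11 = -74 + 11 = -63)
G/((-P)) = -63/((-1*(-561349))) = -63/561349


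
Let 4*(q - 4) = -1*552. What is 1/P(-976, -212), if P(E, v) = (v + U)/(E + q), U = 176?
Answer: 185/6 ≈ 30.833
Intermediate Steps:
q = -134 (q = 4 + (-1*552)/4 = 4 + (¼)*(-552) = 4 - 138 = -134)
P(E, v) = (176 + v)/(-134 + E) (P(E, v) = (v + 176)/(E - 134) = (176 + v)/(-134 + E))
1/P(-976, -212) = 1/((176 - 212)/(-134 - 976)) = 1/(-36/(-1110)) = 1/(-1/1110*(-36)) = 1/(6/185) = 185/6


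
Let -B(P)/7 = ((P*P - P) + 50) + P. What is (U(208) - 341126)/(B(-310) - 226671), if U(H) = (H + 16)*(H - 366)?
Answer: 125506/299907 ≈ 0.41848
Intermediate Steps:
U(H) = (-366 + H)*(16 + H) (U(H) = (16 + H)*(-366 + H) = (-366 + H)*(16 + H))
B(P) = -350 - 7*P² (B(P) = -7*(((P*P - P) + 50) + P) = -7*(((P² - P) + 50) + P) = -7*((50 + P² - P) + P) = -7*(50 + P²) = -350 - 7*P²)
(U(208) - 341126)/(B(-310) - 226671) = ((-5856 + 208² - 350*208) - 341126)/((-350 - 7*(-310)²) - 226671) = ((-5856 + 43264 - 72800) - 341126)/((-350 - 7*96100) - 226671) = (-35392 - 341126)/((-350 - 672700) - 226671) = -376518/(-673050 - 226671) = -376518/(-899721) = -376518*(-1/899721) = 125506/299907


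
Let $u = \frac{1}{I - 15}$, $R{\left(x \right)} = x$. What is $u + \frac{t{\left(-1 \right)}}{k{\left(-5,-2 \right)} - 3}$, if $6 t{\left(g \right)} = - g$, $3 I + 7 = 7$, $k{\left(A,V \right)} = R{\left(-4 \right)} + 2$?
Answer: $- \frac{1}{10} \approx -0.1$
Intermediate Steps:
$k{\left(A,V \right)} = -2$ ($k{\left(A,V \right)} = -4 + 2 = -2$)
$I = 0$ ($I = - \frac{7}{3} + \frac{1}{3} \cdot 7 = - \frac{7}{3} + \frac{7}{3} = 0$)
$t{\left(g \right)} = - \frac{g}{6}$ ($t{\left(g \right)} = \frac{\left(-1\right) g}{6} = - \frac{g}{6}$)
$u = - \frac{1}{15}$ ($u = \frac{1}{0 - 15} = \frac{1}{-15} = - \frac{1}{15} \approx -0.066667$)
$u + \frac{t{\left(-1 \right)}}{k{\left(-5,-2 \right)} - 3} = - \frac{1}{15} + \frac{\left(- \frac{1}{6}\right) \left(-1\right)}{-2 - 3} = - \frac{1}{15} + \frac{1}{6 \left(-5\right)} = - \frac{1}{15} + \frac{1}{6} \left(- \frac{1}{5}\right) = - \frac{1}{15} - \frac{1}{30} = - \frac{1}{10}$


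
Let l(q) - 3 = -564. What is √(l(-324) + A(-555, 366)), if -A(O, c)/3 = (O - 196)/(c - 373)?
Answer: 2*I*√10815/7 ≈ 29.713*I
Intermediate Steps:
A(O, c) = -3*(-196 + O)/(-373 + c) (A(O, c) = -3*(O - 196)/(c - 373) = -3*(-196 + O)/(-373 + c))
l(q) = -561 (l(q) = 3 - 564 = -561)
√(l(-324) + A(-555, 366)) = √(-561 + 3*(196 - 1*(-555))/(-373 + 366)) = √(-561 + 3*(196 + 555)/(-7)) = √(-561 + 3*(-⅐)*751) = √(-561 - 2253/7) = √(-6180/7) = 2*I*√10815/7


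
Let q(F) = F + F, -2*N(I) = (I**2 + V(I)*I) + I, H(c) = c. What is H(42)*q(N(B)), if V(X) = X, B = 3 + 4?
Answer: -4410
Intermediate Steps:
B = 7
N(I) = -I**2 - I/2 (N(I) = -((I**2 + I*I) + I)/2 = -((I**2 + I**2) + I)/2 = -(2*I**2 + I)/2 = -(I + 2*I**2)/2 = -I**2 - I/2)
q(F) = 2*F
H(42)*q(N(B)) = 42*(2*(-1*7*(1/2 + 7))) = 42*(2*(-1*7*15/2)) = 42*(2*(-105/2)) = 42*(-105) = -4410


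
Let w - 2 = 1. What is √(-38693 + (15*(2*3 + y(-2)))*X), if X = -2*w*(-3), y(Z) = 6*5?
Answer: I*√28973 ≈ 170.21*I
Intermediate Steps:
w = 3 (w = 2 + 1 = 3)
y(Z) = 30
X = 18 (X = -2*3*(-3) = -6*(-3) = 18)
√(-38693 + (15*(2*3 + y(-2)))*X) = √(-38693 + (15*(2*3 + 30))*18) = √(-38693 + (15*(6 + 30))*18) = √(-38693 + (15*36)*18) = √(-38693 + 540*18) = √(-38693 + 9720) = √(-28973) = I*√28973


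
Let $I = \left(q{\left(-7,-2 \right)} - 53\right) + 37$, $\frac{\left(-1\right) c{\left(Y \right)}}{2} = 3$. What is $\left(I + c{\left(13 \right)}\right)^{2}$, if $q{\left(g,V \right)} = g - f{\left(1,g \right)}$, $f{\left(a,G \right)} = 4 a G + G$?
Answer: $36$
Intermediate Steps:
$c{\left(Y \right)} = -6$ ($c{\left(Y \right)} = \left(-2\right) 3 = -6$)
$f{\left(a,G \right)} = G + 4 G a$ ($f{\left(a,G \right)} = 4 G a + G = G + 4 G a$)
$q{\left(g,V \right)} = - 4 g$ ($q{\left(g,V \right)} = g - g \left(1 + 4 \cdot 1\right) = g - g \left(1 + 4\right) = g - g 5 = g - 5 g = - 4 g$)
$I = 12$ ($I = \left(\left(-4\right) \left(-7\right) - 53\right) + 37 = \left(28 - 53\right) + 37 = -25 + 37 = 12$)
$\left(I + c{\left(13 \right)}\right)^{2} = \left(12 - 6\right)^{2} = 6^{2} = 36$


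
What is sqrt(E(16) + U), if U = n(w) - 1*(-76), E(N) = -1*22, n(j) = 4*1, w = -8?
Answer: sqrt(58) ≈ 7.6158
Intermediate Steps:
n(j) = 4
E(N) = -22
U = 80 (U = 4 - 1*(-76) = 4 + 76 = 80)
sqrt(E(16) + U) = sqrt(-22 + 80) = sqrt(58)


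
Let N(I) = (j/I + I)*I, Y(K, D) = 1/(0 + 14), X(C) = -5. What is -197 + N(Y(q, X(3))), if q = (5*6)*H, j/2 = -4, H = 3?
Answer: -40179/196 ≈ -204.99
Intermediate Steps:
j = -8 (j = 2*(-4) = -8)
q = 90 (q = (5*6)*3 = 30*3 = 90)
Y(K, D) = 1/14
N(I) = I*(I - 8/I) (N(I) = (-8/I + I)*I = (I - 8/I)*I = I*(I - 8/I))
-197 + N(Y(q, X(3))) = -197 + (-8 + (1/14)**2) = -197 + (-8 + 1/196) = -197 - 1567/196 = -40179/196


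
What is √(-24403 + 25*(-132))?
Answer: I*√27703 ≈ 166.44*I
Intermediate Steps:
√(-24403 + 25*(-132)) = √(-24403 - 3300) = √(-27703) = I*√27703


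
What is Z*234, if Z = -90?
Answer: -21060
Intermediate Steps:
Z*234 = -90*234 = -21060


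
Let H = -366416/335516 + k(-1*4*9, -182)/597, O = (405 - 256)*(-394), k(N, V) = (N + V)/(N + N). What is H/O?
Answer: 1959610357/105830918736408 ≈ 1.8516e-5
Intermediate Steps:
k(N, V) = (N + V)/(2*N) (k(N, V) = (N + V)/((2*N)) = (N + V)*(1/(2*N)) = (N + V)/(2*N))
O = -58706 (O = 149*(-394) = -58706)
H = -1959610357/1802727468 (H = -366416/335516 + ((-1*4*9 - 182)/(2*((-1*4*9))))/597 = -366416*1/335516 + ((-4*9 - 182)/(2*((-4*9))))*(1/597) = -91604/83879 + ((1/2)*(-36 - 182)/(-36))*(1/597) = -91604/83879 + ((1/2)*(-1/36)*(-218))*(1/597) = -91604/83879 + (109/36)*(1/597) = -91604/83879 + 109/21492 = -1959610357/1802727468 ≈ -1.0870)
H/O = -1959610357/1802727468/(-58706) = -1959610357/1802727468*(-1/58706) = 1959610357/105830918736408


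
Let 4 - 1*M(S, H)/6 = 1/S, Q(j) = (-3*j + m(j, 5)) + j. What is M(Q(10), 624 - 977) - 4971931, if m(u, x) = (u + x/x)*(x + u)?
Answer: -720926521/145 ≈ -4.9719e+6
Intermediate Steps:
m(u, x) = (1 + u)*(u + x) (m(u, x) = (u + 1)*(u + x) = (1 + u)*(u + x))
Q(j) = 5 + j**2 + 4*j (Q(j) = (-3*j + (j + 5 + j**2 + j*5)) + j = (-3*j + (j + 5 + j**2 + 5*j)) + j = (-3*j + (5 + j**2 + 6*j)) + j = (5 + j**2 + 3*j) + j = 5 + j**2 + 4*j)
M(S, H) = 24 - 6/S
M(Q(10), 624 - 977) - 4971931 = (24 - 6/(5 + 10**2 + 4*10)) - 4971931 = (24 - 6/(5 + 100 + 40)) - 4971931 = (24 - 6/145) - 4971931 = 3474/145 - 4971931 = -720926521/145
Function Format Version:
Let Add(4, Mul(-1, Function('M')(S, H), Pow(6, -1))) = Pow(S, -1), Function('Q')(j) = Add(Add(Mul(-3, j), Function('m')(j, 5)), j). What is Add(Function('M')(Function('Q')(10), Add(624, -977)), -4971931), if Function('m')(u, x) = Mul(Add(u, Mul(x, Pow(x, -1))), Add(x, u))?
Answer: Rational(-720926521, 145) ≈ -4.9719e+6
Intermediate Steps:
Function('m')(u, x) = Mul(Add(1, u), Add(u, x)) (Function('m')(u, x) = Mul(Add(u, 1), Add(u, x)) = Mul(Add(1, u), Add(u, x)))
Function('Q')(j) = Add(5, Pow(j, 2), Mul(4, j)) (Function('Q')(j) = Add(Add(Mul(-3, j), Add(j, 5, Pow(j, 2), Mul(j, 5))), j) = Add(Add(Mul(-3, j), Add(j, 5, Pow(j, 2), Mul(5, j))), j) = Add(Add(Mul(-3, j), Add(5, Pow(j, 2), Mul(6, j))), j) = Add(Add(5, Pow(j, 2), Mul(3, j)), j) = Add(5, Pow(j, 2), Mul(4, j)))
Function('M')(S, H) = Add(24, Mul(-6, Pow(S, -1)))
Add(Function('M')(Function('Q')(10), Add(624, -977)), -4971931) = Add(Add(24, Mul(-6, Pow(Add(5, Pow(10, 2), Mul(4, 10)), -1))), -4971931) = Add(Add(24, Mul(-6, Pow(Add(5, 100, 40), -1))), -4971931) = Add(Add(24, Mul(-6, Pow(145, -1))), -4971931) = Add(Add(24, Mul(-6, Rational(1, 145))), -4971931) = Add(Add(24, Rational(-6, 145)), -4971931) = Add(Rational(3474, 145), -4971931) = Rational(-720926521, 145)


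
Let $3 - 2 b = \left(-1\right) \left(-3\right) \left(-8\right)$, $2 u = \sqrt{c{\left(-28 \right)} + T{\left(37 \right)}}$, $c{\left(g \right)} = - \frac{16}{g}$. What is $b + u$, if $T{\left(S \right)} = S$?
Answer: $\frac{27}{2} + \frac{\sqrt{1841}}{14} \approx 16.565$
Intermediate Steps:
$u = \frac{\sqrt{1841}}{14}$ ($u = \frac{\sqrt{- \frac{16}{-28} + 37}}{2} = \frac{\sqrt{\left(-16\right) \left(- \frac{1}{28}\right) + 37}}{2} = \frac{\sqrt{\frac{4}{7} + 37}}{2} = \frac{\sqrt{\frac{263}{7}}}{2} = \frac{\frac{1}{7} \sqrt{1841}}{2} = \frac{\sqrt{1841}}{14} \approx 3.0648$)
$b = \frac{27}{2}$ ($b = \frac{3}{2} - \frac{\left(-1\right) \left(-3\right) \left(-8\right)}{2} = \frac{3}{2} - \frac{3 \left(-8\right)}{2} = \frac{3}{2} - -12 = \frac{3}{2} + 12 = \frac{27}{2} \approx 13.5$)
$b + u = \frac{27}{2} + \frac{\sqrt{1841}}{14}$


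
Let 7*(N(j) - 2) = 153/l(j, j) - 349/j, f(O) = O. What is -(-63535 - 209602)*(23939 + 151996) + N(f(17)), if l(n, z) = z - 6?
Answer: 62903154747735/1309 ≈ 4.8054e+10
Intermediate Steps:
l(n, z) = -6 + z
N(j) = 2 - 349/(7*j) + 153/(7*(-6 + j)) (N(j) = 2 + (153/(-6 + j) - 349/j)/7 = 2 + (-349/j + 153/(-6 + j))/7 = 2 + (-349/(7*j) + 153/(7*(-6 + j))) = 2 - 349/(7*j) + 153/(7*(-6 + j)))
-(-63535 - 209602)*(23939 + 151996) + N(f(17)) = -(-63535 - 209602)*(23939 + 151996) + (2/7)*(1047 - 140*17 + 7*17**2)/(17*(-6 + 17)) = -(-273137)*175935 + (2/7)*(1/17)*(1047 - 2380 + 7*289)/11 = -1*(-48054358095) + (2/7)*(1/17)*(1/11)*(1047 - 2380 + 2023) = 48054358095 + (2/7)*(1/17)*(1/11)*690 = 48054358095 + 1380/1309 = 62903154747735/1309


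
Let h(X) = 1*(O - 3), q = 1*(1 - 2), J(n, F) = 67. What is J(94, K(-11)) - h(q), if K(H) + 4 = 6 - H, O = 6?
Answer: 64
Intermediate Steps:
K(H) = 2 - H (K(H) = -4 + (6 - H) = 2 - H)
q = -1 (q = 1*(-1) = -1)
h(X) = 3 (h(X) = 1*(6 - 3) = 1*3 = 3)
J(94, K(-11)) - h(q) = 67 - 1*3 = 67 - 3 = 64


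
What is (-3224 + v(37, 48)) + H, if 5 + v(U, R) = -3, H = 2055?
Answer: -1177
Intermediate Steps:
v(U, R) = -8 (v(U, R) = -5 - 3 = -8)
(-3224 + v(37, 48)) + H = (-3224 - 8) + 2055 = -3232 + 2055 = -1177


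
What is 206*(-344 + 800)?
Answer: 93936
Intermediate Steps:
206*(-344 + 800) = 206*456 = 93936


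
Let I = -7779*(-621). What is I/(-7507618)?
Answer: -4830759/7507618 ≈ -0.64345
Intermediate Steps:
I = 4830759
I/(-7507618) = 4830759/(-7507618) = 4830759*(-1/7507618) = -4830759/7507618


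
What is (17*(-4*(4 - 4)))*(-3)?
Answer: 0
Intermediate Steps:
(17*(-4*(4 - 4)))*(-3) = (17*(-4*0))*(-3) = (17*0)*(-3) = 0*(-3) = 0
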